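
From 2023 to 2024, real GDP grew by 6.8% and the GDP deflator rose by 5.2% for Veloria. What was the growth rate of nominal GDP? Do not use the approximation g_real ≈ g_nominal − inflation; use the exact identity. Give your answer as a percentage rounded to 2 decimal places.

(1 + g_nom) = (1 + g_real)(1 + π) = 1.0680 × 1.0520 = 1.12354.

12.35%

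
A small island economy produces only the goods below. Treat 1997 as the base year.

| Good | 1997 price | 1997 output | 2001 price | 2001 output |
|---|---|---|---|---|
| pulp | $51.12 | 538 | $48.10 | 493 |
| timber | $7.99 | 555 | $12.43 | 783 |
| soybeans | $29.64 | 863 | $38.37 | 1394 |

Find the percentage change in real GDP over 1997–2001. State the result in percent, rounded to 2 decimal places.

26.53%

Real GDP 1997 = Nominal GDP 1997 = 51.12·538 + 7.99·555 + 29.64·863 = 57516.33.
Real GDP 2001 (at 1997 prices) = 51.12·493 + 7.99·783 + 29.64·1394 = 72776.49.
Real growth = 72776.49/57516.33 − 1 = 0.2653.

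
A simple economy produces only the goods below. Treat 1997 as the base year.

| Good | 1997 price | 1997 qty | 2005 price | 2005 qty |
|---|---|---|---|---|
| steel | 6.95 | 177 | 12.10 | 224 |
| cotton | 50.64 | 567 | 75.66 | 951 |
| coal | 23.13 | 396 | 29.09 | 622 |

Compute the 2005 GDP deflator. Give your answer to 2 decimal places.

144.70

Nominal GDP 2005 = 12.10·224 + 75.66·951 + 29.09·622 = 92757.04.
Real GDP 2005 (at 1997 prices) = 6.95·224 + 50.64·951 + 23.13·622 = 64102.30.
Deflator = Nominal/Real × 100 = 92757.04/64102.30 × 100 = 144.702.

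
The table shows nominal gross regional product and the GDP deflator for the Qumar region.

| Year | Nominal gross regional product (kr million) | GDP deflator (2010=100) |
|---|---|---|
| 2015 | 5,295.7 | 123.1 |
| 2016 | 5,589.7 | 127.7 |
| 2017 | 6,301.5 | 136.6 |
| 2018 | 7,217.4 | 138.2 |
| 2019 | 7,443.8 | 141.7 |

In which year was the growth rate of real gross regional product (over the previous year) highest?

2016: real = 5589.7/1.277 = 4377.21; growth vs 2015 (4301.95) = 1.75%.
2017: real = 6301.5/1.366 = 4613.10; growth vs 2016 (4377.21) = 5.39%.
2018: real = 7217.4/1.382 = 5222.43; growth vs 2017 (4613.10) = 13.21%.
2019: real = 7443.8/1.417 = 5253.21; growth vs 2018 (5222.43) = 0.59%.

2018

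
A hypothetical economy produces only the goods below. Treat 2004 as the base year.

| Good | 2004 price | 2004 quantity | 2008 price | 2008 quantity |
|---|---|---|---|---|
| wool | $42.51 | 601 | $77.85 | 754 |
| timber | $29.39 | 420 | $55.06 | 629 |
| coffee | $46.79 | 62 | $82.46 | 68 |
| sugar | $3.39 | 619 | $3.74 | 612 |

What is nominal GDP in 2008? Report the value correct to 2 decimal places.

Nominal GDP 2008 = Σ (p_2008 × q_2008) = 77.85·754 + 55.06·629 + 82.46·68 + 3.74·612 = 101227.80.

$101227.80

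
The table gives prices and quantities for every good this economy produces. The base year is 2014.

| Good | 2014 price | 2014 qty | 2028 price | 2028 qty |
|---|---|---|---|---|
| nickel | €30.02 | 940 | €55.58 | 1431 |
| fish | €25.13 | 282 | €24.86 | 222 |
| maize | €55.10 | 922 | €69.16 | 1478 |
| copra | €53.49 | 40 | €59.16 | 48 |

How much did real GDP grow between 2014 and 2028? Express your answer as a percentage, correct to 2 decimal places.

Real GDP 2014 = Nominal GDP 2014 = 30.02·940 + 25.13·282 + 55.10·922 + 53.49·40 = 88247.26.
Real GDP 2028 (at 2014 prices) = 30.02·1431 + 25.13·222 + 55.10·1478 + 53.49·48 = 132542.80.
Real growth = 132542.80/88247.26 − 1 = 0.5019.

50.19%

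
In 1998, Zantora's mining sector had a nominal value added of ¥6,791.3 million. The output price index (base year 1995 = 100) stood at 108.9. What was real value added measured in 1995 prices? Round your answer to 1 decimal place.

Real value added = Nominal / (output price index/100) = 6791.3 / 1.089 = 6236.27.

¥6,236.3 million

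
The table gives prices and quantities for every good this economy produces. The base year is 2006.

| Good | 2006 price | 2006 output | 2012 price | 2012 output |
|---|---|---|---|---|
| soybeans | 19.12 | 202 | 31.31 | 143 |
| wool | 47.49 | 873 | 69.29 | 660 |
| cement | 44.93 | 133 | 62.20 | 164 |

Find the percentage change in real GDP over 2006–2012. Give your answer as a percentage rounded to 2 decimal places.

-19.20%

Real GDP 2006 = Nominal GDP 2006 = 19.12·202 + 47.49·873 + 44.93·133 = 51296.70.
Real GDP 2012 (at 2006 prices) = 19.12·143 + 47.49·660 + 44.93·164 = 41446.08.
Real growth = 41446.08/51296.70 − 1 = -0.1920.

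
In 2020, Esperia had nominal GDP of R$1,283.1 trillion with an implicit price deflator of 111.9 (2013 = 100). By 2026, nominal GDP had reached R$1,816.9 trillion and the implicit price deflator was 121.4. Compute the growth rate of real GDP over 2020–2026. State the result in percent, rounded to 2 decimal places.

Deflate each year: 2020 → 1283.1/1.119 = 1146.65; 2026 → 1816.9/1.214 = 1496.62.
So real GDP changed by 1496.62/1146.65 − 1 = 0.3052, i.e. 30.52%.

30.52%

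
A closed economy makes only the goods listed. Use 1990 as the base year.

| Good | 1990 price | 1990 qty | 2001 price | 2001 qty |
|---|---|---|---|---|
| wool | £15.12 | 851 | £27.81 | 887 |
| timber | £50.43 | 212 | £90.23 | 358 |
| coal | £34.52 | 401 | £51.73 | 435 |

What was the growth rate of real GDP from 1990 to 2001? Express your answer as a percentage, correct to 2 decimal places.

24.28%

Real GDP 1990 = Nominal GDP 1990 = 15.12·851 + 50.43·212 + 34.52·401 = 37400.80.
Real GDP 2001 (at 1990 prices) = 15.12·887 + 50.43·358 + 34.52·435 = 46481.58.
Real growth = 46481.58/37400.80 − 1 = 0.2428.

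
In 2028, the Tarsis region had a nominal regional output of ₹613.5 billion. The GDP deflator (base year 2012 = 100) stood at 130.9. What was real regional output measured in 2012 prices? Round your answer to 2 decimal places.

Real regional output = Nominal / (GDP deflator/100) = 613.5 / 1.309 = 468.68.

₹468.68 billion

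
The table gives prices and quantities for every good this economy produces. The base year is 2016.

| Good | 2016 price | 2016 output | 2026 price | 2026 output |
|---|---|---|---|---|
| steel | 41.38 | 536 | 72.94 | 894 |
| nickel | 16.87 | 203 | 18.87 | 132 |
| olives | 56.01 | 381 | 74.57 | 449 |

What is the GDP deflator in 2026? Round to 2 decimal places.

Nominal GDP 2026 = 72.94·894 + 18.87·132 + 74.57·449 = 101181.13.
Real GDP 2026 (at 2016 prices) = 41.38·894 + 16.87·132 + 56.01·449 = 64369.05.
Deflator = Nominal/Real × 100 = 101181.13/64369.05 × 100 = 157.189.

157.19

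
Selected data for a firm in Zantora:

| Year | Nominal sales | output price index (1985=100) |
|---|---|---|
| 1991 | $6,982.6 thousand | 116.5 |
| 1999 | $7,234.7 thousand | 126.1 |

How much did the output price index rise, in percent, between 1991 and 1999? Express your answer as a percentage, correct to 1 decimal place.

8.2%

Price-level change = 126.1 / 116.5 − 1 = 0.0824.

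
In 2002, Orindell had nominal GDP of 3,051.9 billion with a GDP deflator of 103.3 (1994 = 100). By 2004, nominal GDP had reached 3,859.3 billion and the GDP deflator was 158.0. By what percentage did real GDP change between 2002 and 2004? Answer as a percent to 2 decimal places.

-17.32%

Real GDP 2002 = 3051.9 / 1.033 = 2954.40.
Real GDP 2004 = 3859.3 / 1.580 = 2442.59.
Real growth = 2442.59 / 2954.40 − 1 = -0.1732.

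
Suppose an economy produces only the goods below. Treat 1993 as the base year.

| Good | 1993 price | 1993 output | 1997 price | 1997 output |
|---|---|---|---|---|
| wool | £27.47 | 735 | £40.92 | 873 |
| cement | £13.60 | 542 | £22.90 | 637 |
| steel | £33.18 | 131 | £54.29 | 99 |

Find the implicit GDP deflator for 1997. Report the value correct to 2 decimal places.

154.99

Nominal GDP 1997 = 40.92·873 + 22.90·637 + 54.29·99 = 55685.17.
Real GDP 1997 (at 1993 prices) = 27.47·873 + 13.60·637 + 33.18·99 = 35929.33.
Deflator = Nominal/Real × 100 = 55685.17/35929.33 × 100 = 154.985.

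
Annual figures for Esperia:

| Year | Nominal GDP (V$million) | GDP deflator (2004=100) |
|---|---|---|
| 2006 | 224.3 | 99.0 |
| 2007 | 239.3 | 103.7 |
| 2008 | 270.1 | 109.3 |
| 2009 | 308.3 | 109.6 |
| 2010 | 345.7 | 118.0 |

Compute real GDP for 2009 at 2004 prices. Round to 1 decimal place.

V$281.3 million

Real GDP 2009 = 308.3 / 1.096 = 281.30.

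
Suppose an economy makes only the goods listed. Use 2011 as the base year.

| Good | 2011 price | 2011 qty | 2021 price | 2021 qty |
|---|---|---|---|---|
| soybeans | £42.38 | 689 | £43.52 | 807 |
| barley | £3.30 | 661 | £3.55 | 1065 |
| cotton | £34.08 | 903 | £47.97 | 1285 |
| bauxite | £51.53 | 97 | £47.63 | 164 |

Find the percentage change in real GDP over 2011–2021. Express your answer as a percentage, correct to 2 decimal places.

Real GDP 2011 = Nominal GDP 2011 = 42.38·689 + 3.30·661 + 34.08·903 + 51.53·97 = 67153.77.
Real GDP 2021 (at 2011 prices) = 42.38·807 + 3.30·1065 + 34.08·1285 + 51.53·164 = 89958.88.
Real growth = 89958.88/67153.77 − 1 = 0.3396.

33.96%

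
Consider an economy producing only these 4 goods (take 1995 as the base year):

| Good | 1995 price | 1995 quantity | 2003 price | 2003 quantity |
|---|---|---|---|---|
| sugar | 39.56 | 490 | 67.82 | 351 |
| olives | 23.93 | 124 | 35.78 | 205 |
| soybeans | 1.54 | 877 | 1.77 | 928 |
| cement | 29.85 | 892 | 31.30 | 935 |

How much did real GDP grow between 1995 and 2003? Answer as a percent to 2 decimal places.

Real GDP 1995 = Nominal GDP 1995 = 39.56·490 + 23.93·124 + 1.54·877 + 29.85·892 = 50328.50.
Real GDP 2003 (at 1995 prices) = 39.56·351 + 23.93·205 + 1.54·928 + 29.85·935 = 48130.08.
Real growth = 48130.08/50328.50 − 1 = -0.0437.

-4.37%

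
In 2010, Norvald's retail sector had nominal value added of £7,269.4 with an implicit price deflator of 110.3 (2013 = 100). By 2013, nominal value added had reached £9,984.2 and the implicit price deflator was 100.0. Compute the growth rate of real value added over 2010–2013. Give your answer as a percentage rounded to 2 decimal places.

51.49%

Deflate each year: 2010 → 7269.4/1.103 = 6590.57; 2013 → 9984.2/1.000 = 9984.20.
So real value added changed by 9984.20/6590.57 − 1 = 0.5149, i.e. 51.49%.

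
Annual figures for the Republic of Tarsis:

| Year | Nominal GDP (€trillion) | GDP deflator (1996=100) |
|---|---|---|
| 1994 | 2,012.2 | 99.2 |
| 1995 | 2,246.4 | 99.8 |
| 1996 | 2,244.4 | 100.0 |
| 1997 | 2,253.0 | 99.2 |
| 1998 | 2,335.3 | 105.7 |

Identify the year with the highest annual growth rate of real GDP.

1995

1995: real = 2246.4/0.998 = 2250.90; growth vs 1994 (2028.43) = 10.97%.
1996: real = 2244.4/1.000 = 2244.40; growth vs 1995 (2250.90) = -0.29%.
1997: real = 2253.0/0.992 = 2271.17; growth vs 1996 (2244.40) = 1.19%.
1998: real = 2335.3/1.057 = 2209.37; growth vs 1997 (2271.17) = -2.72%.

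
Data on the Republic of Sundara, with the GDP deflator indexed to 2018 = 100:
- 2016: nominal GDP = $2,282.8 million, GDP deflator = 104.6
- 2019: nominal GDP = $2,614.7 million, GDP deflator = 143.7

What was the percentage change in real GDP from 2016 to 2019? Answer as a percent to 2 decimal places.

Deflate each year: 2016 → 2282.8/1.046 = 2182.41; 2019 → 2614.7/1.437 = 1819.55.
So real GDP changed by 1819.55/2182.41 − 1 = -0.1663, i.e. -16.63%.

-16.63%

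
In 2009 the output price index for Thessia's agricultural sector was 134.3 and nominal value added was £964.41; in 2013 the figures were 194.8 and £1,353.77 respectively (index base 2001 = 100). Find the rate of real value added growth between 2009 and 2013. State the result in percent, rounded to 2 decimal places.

-3.22%

Deflate each year: 2009 → 964.41/1.343 = 718.10; 2013 → 1353.77/1.948 = 694.95.
So real value added changed by 694.95/718.10 − 1 = -0.0322, i.e. -3.22%.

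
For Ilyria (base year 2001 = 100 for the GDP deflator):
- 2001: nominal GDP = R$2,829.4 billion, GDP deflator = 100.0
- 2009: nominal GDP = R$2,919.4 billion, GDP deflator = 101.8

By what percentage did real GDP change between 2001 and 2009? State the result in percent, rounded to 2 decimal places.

Real GDP 2001 = 2829.4 / 1.000 = 2829.40.
Real GDP 2009 = 2919.4 / 1.018 = 2867.78.
Real growth = 2867.78 / 2829.40 − 1 = 0.0136.

1.36%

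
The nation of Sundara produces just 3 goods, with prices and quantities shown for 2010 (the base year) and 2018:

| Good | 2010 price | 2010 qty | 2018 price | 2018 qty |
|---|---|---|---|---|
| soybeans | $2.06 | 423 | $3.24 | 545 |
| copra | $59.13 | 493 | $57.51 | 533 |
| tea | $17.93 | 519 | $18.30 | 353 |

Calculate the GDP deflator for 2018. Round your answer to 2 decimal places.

Nominal GDP 2018 = 3.24·545 + 57.51·533 + 18.30·353 = 38878.53.
Real GDP 2018 (at 2010 prices) = 2.06·545 + 59.13·533 + 17.93·353 = 38968.28.
Deflator = Nominal/Real × 100 = 38878.53/38968.28 × 100 = 99.770.

99.77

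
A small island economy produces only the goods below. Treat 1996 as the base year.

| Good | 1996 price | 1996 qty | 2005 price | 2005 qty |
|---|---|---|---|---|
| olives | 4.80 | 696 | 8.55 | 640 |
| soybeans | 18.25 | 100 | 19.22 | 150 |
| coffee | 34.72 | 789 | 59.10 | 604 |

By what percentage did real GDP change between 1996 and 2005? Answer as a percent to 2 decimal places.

Real GDP 1996 = Nominal GDP 1996 = 4.80·696 + 18.25·100 + 34.72·789 = 32559.88.
Real GDP 2005 (at 1996 prices) = 4.80·640 + 18.25·150 + 34.72·604 = 26780.38.
Real growth = 26780.38/32559.88 − 1 = -0.1775.

-17.75%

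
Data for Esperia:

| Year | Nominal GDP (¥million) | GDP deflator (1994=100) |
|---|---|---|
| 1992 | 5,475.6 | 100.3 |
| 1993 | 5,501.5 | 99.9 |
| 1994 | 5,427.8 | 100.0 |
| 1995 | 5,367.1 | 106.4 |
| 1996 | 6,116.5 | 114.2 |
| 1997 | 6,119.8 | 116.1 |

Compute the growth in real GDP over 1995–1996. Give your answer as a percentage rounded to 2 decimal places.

6.18%

Real GDP 1995 = 5367.1/1.064 = 5044.27.
Real GDP 1996 = 6116.5/1.142 = 5355.95.
Change = 5355.95/5044.27 − 1 = 0.0618.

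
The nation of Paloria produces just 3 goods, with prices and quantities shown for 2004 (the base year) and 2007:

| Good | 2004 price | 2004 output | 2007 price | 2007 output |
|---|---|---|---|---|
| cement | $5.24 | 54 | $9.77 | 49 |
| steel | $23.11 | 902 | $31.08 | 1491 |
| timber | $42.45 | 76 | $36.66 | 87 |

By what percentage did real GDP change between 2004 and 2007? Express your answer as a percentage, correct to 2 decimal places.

57.70%

Real GDP 2004 = Nominal GDP 2004 = 5.24·54 + 23.11·902 + 42.45·76 = 24354.38.
Real GDP 2007 (at 2004 prices) = 5.24·49 + 23.11·1491 + 42.45·87 = 38406.92.
Real growth = 38406.92/24354.38 − 1 = 0.5770.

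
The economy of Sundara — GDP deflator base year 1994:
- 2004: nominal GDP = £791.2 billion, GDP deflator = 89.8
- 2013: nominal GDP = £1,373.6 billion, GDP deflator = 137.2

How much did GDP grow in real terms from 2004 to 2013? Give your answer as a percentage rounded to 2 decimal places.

13.63%

Deflate each year: 2004 → 791.2/0.898 = 881.07; 2013 → 1373.6/1.372 = 1001.17.
So real GDP changed by 1001.17/881.07 − 1 = 0.1363, i.e. 13.63%.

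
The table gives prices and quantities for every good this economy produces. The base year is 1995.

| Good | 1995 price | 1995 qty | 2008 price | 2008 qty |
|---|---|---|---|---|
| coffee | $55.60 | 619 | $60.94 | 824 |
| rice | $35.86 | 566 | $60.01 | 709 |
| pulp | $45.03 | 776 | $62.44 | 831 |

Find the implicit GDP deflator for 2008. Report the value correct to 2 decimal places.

133.12

Nominal GDP 2008 = 60.94·824 + 60.01·709 + 62.44·831 = 144649.29.
Real GDP 2008 (at 1995 prices) = 55.60·824 + 35.86·709 + 45.03·831 = 108659.07.
Deflator = Nominal/Real × 100 = 144649.29/108659.07 × 100 = 133.122.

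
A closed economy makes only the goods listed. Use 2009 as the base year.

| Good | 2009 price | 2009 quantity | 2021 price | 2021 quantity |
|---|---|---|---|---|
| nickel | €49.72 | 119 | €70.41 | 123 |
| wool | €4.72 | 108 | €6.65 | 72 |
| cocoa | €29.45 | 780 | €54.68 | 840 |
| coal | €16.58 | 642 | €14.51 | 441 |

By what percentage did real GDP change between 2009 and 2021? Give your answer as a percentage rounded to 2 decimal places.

Real GDP 2009 = Nominal GDP 2009 = 49.72·119 + 4.72·108 + 29.45·780 + 16.58·642 = 40041.80.
Real GDP 2021 (at 2009 prices) = 49.72·123 + 4.72·72 + 29.45·840 + 16.58·441 = 38505.18.
Real growth = 38505.18/40041.80 − 1 = -0.0384.

-3.84%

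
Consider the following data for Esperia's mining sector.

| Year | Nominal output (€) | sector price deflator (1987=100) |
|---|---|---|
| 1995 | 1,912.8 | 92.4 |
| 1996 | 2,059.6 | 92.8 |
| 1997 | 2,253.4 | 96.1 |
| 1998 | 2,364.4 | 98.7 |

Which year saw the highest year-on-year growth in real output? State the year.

1996

1996: real = 2059.6/0.928 = 2219.40; growth vs 1995 (2070.13) = 7.21%.
1997: real = 2253.4/0.961 = 2344.85; growth vs 1996 (2219.40) = 5.65%.
1998: real = 2364.4/0.987 = 2395.54; growth vs 1997 (2344.85) = 2.16%.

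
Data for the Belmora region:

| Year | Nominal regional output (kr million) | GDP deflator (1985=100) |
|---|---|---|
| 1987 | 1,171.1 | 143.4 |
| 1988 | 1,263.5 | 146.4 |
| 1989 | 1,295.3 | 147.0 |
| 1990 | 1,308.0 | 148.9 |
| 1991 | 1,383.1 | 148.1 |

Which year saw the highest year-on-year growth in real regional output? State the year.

1988: real = 1263.5/1.464 = 863.05; growth vs 1987 (816.67) = 5.68%.
1989: real = 1295.3/1.470 = 881.16; growth vs 1988 (863.05) = 2.10%.
1990: real = 1308.0/1.489 = 878.44; growth vs 1989 (881.16) = -0.31%.
1991: real = 1383.1/1.481 = 933.90; growth vs 1990 (878.44) = 6.31%.

1991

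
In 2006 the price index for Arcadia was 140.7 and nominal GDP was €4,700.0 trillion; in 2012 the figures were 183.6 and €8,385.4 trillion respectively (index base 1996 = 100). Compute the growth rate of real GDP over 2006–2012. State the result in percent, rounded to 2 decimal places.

Deflate each year: 2006 → 4700.0/1.407 = 3340.44; 2012 → 8385.4/1.836 = 4567.21.
So real GDP changed by 4567.21/3340.44 − 1 = 0.3672, i.e. 36.72%.

36.72%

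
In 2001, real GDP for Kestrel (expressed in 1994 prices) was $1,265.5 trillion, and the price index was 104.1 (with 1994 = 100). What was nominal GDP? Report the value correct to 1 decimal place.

Nominal GDP = Real × (price index/100) = 1265.5 × 1.041 = 1317.39.

$1,317.4 trillion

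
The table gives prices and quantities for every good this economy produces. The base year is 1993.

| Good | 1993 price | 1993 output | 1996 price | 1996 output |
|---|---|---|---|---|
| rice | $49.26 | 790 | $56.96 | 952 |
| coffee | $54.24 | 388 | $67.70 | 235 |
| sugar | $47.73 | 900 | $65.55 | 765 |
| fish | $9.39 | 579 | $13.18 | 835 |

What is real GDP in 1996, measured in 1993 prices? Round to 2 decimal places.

Real GDP 1996 = Σ (p_1993 × q_1996) = 49.26·952 + 54.24·235 + 47.73·765 + 9.39·835 = 103996.02.

$103996.02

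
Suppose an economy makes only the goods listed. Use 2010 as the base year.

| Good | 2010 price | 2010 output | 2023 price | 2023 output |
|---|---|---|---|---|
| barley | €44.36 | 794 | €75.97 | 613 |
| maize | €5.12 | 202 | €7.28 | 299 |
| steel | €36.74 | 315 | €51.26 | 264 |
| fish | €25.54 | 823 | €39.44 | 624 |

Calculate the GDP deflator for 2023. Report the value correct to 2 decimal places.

Nominal GDP 2023 = 75.97·613 + 7.28·299 + 51.26·264 + 39.44·624 = 86889.53.
Real GDP 2023 (at 2010 prices) = 44.36·613 + 5.12·299 + 36.74·264 + 25.54·624 = 54359.88.
Deflator = Nominal/Real × 100 = 86889.53/54359.88 × 100 = 159.841.

159.84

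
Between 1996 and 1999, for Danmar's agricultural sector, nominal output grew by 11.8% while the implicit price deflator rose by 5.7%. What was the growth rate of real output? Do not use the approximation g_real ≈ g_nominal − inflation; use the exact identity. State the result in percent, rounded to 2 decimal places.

(1 + g_nom) = (1 + g_real)(1 + π), so g_real = 1.1180 / 1.0570 − 1 = 0.05771.

5.77%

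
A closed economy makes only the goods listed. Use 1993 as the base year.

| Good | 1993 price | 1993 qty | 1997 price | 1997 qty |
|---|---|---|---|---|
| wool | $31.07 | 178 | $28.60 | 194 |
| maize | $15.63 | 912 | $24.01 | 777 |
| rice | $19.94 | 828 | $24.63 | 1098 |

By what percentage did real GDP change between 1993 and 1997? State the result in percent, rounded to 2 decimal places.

10.39%

Real GDP 1993 = Nominal GDP 1993 = 31.07·178 + 15.63·912 + 19.94·828 = 36295.34.
Real GDP 1997 (at 1993 prices) = 31.07·194 + 15.63·777 + 19.94·1098 = 40066.21.
Real growth = 40066.21/36295.34 − 1 = 0.1039.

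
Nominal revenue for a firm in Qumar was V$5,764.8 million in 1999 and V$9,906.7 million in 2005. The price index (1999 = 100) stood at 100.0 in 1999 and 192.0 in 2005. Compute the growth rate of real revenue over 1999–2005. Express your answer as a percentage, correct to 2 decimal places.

Real revenue 1999 = 5764.8 / 1.000 = 5764.80.
Real revenue 2005 = 9906.7 / 1.920 = 5159.74.
Real growth = 5159.74 / 5764.80 − 1 = -0.1050.

-10.50%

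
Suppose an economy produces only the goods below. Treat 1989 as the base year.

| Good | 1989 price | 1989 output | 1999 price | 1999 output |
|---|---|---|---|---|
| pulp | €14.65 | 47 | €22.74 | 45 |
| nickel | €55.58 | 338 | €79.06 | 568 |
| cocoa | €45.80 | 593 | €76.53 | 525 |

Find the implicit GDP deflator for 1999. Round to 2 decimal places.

153.02

Nominal GDP 1999 = 22.74·45 + 79.06·568 + 76.53·525 = 86107.63.
Real GDP 1999 (at 1989 prices) = 14.65·45 + 55.58·568 + 45.80·525 = 56273.69.
Deflator = Nominal/Real × 100 = 86107.63/56273.69 × 100 = 153.016.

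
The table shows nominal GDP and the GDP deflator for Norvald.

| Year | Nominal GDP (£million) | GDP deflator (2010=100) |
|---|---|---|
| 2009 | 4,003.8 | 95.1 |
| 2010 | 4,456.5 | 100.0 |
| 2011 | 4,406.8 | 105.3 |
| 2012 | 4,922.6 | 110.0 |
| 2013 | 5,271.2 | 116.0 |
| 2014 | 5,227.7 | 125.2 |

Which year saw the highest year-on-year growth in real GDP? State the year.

2012

2010: real = 4456.5/1.000 = 4456.50; growth vs 2009 (4210.09) = 5.85%.
2011: real = 4406.8/1.053 = 4185.00; growth vs 2010 (4456.50) = -6.09%.
2012: real = 4922.6/1.100 = 4475.09; growth vs 2011 (4185.00) = 6.93%.
2013: real = 5271.2/1.160 = 4544.14; growth vs 2012 (4475.09) = 1.54%.
2014: real = 5227.7/1.252 = 4175.48; growth vs 2013 (4544.14) = -8.11%.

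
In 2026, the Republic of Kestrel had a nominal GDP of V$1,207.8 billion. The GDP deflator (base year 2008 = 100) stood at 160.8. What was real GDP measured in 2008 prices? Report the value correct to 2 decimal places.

V$751.12 billion

Real GDP = Nominal / (GDP deflator/100) = 1207.8 / 1.608 = 751.12.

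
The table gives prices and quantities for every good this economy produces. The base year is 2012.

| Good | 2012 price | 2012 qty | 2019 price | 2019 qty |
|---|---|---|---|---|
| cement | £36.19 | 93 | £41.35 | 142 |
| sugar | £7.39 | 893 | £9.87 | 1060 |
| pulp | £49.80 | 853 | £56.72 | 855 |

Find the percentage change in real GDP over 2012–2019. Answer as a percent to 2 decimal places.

Real GDP 2012 = Nominal GDP 2012 = 36.19·93 + 7.39·893 + 49.80·853 = 52444.34.
Real GDP 2019 (at 2012 prices) = 36.19·142 + 7.39·1060 + 49.80·855 = 55551.38.
Real growth = 55551.38/52444.34 − 1 = 0.0592.

5.92%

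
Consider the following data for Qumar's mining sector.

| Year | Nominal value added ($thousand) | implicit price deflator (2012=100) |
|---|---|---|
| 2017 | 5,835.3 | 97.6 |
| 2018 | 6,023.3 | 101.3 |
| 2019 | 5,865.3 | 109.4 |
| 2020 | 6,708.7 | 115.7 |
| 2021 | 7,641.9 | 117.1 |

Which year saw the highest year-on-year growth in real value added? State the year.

2021

2018: real = 6023.3/1.013 = 5946.00; growth vs 2017 (5978.79) = -0.55%.
2019: real = 5865.3/1.094 = 5361.33; growth vs 2018 (5946.00) = -9.83%.
2020: real = 6708.7/1.157 = 5798.36; growth vs 2019 (5361.33) = 8.15%.
2021: real = 7641.9/1.171 = 6525.96; growth vs 2020 (5798.36) = 12.55%.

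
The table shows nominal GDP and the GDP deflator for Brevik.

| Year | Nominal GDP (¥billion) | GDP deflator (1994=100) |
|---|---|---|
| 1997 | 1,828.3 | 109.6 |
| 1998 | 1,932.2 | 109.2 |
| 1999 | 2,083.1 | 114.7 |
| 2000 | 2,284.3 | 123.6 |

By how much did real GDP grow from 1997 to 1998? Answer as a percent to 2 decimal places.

6.07%

Real GDP 1997 = 1828.3/1.096 = 1668.16.
Real GDP 1998 = 1932.2/1.092 = 1769.41.
Change = 1769.41/1668.16 − 1 = 0.0607.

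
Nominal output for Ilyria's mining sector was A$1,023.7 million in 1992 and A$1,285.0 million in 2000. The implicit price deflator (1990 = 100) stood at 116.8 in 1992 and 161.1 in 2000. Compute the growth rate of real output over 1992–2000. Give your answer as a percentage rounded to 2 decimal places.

Real output 1992 = 1023.7 / 1.168 = 876.46.
Real output 2000 = 1285.0 / 1.611 = 797.64.
Real growth = 797.64 / 876.46 − 1 = -0.0899.

-8.99%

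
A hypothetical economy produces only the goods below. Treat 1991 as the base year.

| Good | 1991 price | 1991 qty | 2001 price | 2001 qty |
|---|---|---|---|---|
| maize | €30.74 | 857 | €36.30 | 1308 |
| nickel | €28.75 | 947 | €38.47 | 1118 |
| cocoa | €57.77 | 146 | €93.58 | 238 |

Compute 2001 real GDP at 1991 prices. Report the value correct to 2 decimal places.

Real GDP 2001 = Σ (p_1991 × q_2001) = 30.74·1308 + 28.75·1118 + 57.77·238 = 86099.68.

€86099.68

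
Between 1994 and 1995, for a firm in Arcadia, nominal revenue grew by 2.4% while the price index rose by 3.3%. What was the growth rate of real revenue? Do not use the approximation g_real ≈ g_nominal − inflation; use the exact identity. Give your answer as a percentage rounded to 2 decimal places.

-0.87%

(1 + g_nom) = (1 + g_real)(1 + π), so g_real = 1.0240 / 1.0330 − 1 = -0.00871.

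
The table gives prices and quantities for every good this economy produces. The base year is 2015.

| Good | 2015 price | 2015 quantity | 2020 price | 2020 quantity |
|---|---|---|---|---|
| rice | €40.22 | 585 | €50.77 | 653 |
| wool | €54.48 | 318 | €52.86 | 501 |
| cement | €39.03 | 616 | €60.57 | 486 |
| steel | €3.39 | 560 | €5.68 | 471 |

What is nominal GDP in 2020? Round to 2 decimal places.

€91747.97

Nominal GDP 2020 = Σ (p_2020 × q_2020) = 50.77·653 + 52.86·501 + 60.57·486 + 5.68·471 = 91747.97.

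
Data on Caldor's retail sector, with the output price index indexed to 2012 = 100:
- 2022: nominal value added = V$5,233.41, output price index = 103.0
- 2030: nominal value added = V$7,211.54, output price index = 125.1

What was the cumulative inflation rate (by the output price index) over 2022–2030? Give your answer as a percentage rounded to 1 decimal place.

21.5%

Price-level change = 125.1 / 103.0 − 1 = 0.2146.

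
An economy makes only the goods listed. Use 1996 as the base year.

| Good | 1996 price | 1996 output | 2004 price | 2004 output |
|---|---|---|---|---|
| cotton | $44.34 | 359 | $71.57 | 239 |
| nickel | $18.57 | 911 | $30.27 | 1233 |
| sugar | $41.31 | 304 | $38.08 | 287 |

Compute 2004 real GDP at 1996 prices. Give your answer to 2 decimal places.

$45350.04

Real GDP 2004 = Σ (p_1996 × q_2004) = 44.34·239 + 18.57·1233 + 41.31·287 = 45350.04.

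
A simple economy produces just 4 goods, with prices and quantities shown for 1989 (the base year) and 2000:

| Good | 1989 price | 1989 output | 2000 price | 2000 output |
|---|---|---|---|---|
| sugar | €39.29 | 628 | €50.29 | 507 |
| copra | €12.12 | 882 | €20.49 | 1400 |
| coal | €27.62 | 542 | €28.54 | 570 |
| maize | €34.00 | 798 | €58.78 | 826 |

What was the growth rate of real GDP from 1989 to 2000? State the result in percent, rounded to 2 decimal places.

Real GDP 1989 = Nominal GDP 1989 = 39.29·628 + 12.12·882 + 27.62·542 + 34.00·798 = 77466.00.
Real GDP 2000 (at 1989 prices) = 39.29·507 + 12.12·1400 + 27.62·570 + 34.00·826 = 80715.43.
Real growth = 80715.43/77466.00 − 1 = 0.0419.

4.19%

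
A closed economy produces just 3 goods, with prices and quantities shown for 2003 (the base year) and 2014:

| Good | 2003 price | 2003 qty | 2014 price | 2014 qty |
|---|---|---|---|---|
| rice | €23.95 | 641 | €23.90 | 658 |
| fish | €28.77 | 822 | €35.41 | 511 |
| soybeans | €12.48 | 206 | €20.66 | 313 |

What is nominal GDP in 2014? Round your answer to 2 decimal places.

Nominal GDP 2014 = Σ (p_2014 × q_2014) = 23.90·658 + 35.41·511 + 20.66·313 = 40287.29.

€40287.29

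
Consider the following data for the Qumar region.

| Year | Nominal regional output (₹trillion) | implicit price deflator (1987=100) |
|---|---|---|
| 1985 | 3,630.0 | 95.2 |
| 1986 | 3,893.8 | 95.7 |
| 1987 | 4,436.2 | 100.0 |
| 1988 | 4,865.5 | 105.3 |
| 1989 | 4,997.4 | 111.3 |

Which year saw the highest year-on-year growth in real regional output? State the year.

1986: real = 3893.8/0.957 = 4068.76; growth vs 1985 (3813.03) = 6.71%.
1987: real = 4436.2/1.000 = 4436.20; growth vs 1986 (4068.76) = 9.03%.
1988: real = 4865.5/1.053 = 4620.61; growth vs 1987 (4436.20) = 4.16%.
1989: real = 4997.4/1.113 = 4490.03; growth vs 1988 (4620.61) = -2.83%.

1987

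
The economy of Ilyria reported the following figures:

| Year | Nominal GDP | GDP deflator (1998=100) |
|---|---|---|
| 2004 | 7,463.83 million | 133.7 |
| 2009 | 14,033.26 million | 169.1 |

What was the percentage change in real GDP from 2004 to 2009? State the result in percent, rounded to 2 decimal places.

48.66%

Real GDP 2004 = 7463.83 / 1.337 = 5582.52.
Real GDP 2009 = 14033.26 / 1.691 = 8298.79.
Real growth = 8298.79 / 5582.52 − 1 = 0.4866.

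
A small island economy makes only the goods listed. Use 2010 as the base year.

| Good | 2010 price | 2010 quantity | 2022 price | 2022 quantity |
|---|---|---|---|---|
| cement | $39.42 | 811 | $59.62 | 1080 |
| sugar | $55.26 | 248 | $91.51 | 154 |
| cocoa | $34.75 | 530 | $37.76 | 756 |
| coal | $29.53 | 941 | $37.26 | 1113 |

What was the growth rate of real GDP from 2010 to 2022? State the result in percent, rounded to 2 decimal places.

19.96%

Real GDP 2010 = Nominal GDP 2010 = 39.42·811 + 55.26·248 + 34.75·530 + 29.53·941 = 91879.33.
Real GDP 2022 (at 2010 prices) = 39.42·1080 + 55.26·154 + 34.75·756 + 29.53·1113 = 110221.53.
Real growth = 110221.53/91879.33 − 1 = 0.1996.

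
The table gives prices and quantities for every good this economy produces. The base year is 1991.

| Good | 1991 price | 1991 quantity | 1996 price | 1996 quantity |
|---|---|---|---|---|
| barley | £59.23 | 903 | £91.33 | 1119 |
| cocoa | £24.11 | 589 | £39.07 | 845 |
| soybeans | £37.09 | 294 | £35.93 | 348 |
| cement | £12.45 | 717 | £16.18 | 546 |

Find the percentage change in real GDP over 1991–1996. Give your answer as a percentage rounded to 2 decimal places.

21.53%

Real GDP 1991 = Nominal GDP 1991 = 59.23·903 + 24.11·589 + 37.09·294 + 12.45·717 = 87516.59.
Real GDP 1996 (at 1991 prices) = 59.23·1119 + 24.11·845 + 37.09·348 + 12.45·546 = 106356.34.
Real growth = 106356.34/87516.59 − 1 = 0.2153.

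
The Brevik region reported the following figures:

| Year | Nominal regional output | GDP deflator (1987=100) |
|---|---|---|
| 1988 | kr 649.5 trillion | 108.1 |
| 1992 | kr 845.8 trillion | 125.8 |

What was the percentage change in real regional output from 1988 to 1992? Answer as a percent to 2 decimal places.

11.90%

Real regional output 1988 = 649.5 / 1.081 = 600.83.
Real regional output 1992 = 845.8 / 1.258 = 672.34.
Real growth = 672.34 / 600.83 − 1 = 0.1190.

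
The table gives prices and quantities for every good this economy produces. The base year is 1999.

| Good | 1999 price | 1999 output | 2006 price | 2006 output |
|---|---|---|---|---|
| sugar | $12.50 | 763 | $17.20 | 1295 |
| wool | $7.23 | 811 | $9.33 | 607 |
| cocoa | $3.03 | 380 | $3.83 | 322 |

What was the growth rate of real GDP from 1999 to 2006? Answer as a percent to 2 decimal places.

Real GDP 1999 = Nominal GDP 1999 = 12.50·763 + 7.23·811 + 3.03·380 = 16552.43.
Real GDP 2006 (at 1999 prices) = 12.50·1295 + 7.23·607 + 3.03·322 = 21551.77.
Real growth = 21551.77/16552.43 − 1 = 0.3020.

30.20%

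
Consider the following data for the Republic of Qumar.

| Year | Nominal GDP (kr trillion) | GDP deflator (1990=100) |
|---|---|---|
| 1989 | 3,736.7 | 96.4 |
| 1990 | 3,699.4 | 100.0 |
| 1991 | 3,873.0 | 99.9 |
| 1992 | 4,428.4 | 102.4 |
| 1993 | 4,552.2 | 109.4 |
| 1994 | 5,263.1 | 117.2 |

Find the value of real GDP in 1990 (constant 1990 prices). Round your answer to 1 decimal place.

kr 3,699.4 trillion

Real GDP 1990 = 3699.4 / 1.000 = 3699.40.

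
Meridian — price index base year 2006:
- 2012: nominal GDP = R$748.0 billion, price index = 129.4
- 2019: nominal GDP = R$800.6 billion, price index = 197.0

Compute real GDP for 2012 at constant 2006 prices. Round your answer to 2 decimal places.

Real GDP = Nominal / (price index/100) = 748.0 / 1.294 = 578.05.

R$578.05 billion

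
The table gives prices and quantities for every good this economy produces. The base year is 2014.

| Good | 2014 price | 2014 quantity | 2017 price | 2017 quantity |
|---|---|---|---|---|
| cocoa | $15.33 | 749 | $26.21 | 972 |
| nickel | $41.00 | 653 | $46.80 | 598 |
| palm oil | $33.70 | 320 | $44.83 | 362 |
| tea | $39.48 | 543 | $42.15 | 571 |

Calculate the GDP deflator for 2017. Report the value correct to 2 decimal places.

126.43

Nominal GDP 2017 = 26.21·972 + 46.80·598 + 44.83·362 + 42.15·571 = 93758.63.
Real GDP 2017 (at 2014 prices) = 15.33·972 + 41.00·598 + 33.70·362 + 39.48·571 = 74161.24.
Deflator = Nominal/Real × 100 = 93758.63/74161.24 × 100 = 126.425.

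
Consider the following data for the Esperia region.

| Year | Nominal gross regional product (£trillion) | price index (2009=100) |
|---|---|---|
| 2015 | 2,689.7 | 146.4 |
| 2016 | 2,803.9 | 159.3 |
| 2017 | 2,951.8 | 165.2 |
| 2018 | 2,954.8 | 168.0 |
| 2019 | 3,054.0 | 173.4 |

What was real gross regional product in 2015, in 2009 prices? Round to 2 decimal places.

£1,837.23 trillion

Real gross regional product 2015 = 2689.7 / 1.464 = 1837.23.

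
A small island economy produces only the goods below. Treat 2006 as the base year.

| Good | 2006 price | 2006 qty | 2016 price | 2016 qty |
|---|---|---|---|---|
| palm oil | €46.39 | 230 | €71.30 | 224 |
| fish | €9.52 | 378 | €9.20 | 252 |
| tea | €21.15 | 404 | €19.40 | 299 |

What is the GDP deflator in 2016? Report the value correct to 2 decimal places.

126.03

Nominal GDP 2016 = 71.30·224 + 9.20·252 + 19.40·299 = 24090.20.
Real GDP 2016 (at 2006 prices) = 46.39·224 + 9.52·252 + 21.15·299 = 19114.25.
Deflator = Nominal/Real × 100 = 24090.20/19114.25 × 100 = 126.033.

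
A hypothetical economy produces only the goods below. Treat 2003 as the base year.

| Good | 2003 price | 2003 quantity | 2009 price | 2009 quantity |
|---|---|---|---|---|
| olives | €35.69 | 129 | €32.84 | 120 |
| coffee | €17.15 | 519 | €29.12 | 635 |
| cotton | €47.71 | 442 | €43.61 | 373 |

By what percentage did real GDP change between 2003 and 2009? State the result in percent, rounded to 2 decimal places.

-4.69%

Real GDP 2003 = Nominal GDP 2003 = 35.69·129 + 17.15·519 + 47.71·442 = 34592.68.
Real GDP 2009 (at 2003 prices) = 35.69·120 + 17.15·635 + 47.71·373 = 32968.88.
Real growth = 32968.88/34592.68 − 1 = -0.0469.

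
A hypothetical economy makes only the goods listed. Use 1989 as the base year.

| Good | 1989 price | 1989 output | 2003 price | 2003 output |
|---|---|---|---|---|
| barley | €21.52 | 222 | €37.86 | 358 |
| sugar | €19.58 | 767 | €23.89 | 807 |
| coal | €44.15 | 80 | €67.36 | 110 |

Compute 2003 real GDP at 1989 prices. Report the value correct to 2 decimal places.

€28361.72

Real GDP 2003 = Σ (p_1989 × q_2003) = 21.52·358 + 19.58·807 + 44.15·110 = 28361.72.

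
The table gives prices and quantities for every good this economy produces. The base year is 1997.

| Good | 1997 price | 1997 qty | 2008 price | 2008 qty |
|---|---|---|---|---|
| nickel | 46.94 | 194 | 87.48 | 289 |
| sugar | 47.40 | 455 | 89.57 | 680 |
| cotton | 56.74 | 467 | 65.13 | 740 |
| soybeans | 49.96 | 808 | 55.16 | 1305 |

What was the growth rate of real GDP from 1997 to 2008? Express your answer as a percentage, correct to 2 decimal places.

56.84%

Real GDP 1997 = Nominal GDP 1997 = 46.94·194 + 47.40·455 + 56.74·467 + 49.96·808 = 97538.62.
Real GDP 2008 (at 1997 prices) = 46.94·289 + 47.40·680 + 56.74·740 + 49.96·1305 = 152983.06.
Real growth = 152983.06/97538.62 − 1 = 0.5684.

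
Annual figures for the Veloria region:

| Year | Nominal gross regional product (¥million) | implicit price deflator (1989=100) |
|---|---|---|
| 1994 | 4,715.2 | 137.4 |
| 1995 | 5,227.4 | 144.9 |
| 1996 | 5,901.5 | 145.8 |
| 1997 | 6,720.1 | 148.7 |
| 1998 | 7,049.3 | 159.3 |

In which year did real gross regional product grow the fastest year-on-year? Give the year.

1995: real = 5227.4/1.449 = 3607.59; growth vs 1994 (3431.73) = 5.12%.
1996: real = 5901.5/1.458 = 4047.67; growth vs 1995 (3607.59) = 12.20%.
1997: real = 6720.1/1.487 = 4519.23; growth vs 1996 (4047.67) = 11.65%.
1998: real = 7049.3/1.593 = 4425.17; growth vs 1997 (4519.23) = -2.08%.

1996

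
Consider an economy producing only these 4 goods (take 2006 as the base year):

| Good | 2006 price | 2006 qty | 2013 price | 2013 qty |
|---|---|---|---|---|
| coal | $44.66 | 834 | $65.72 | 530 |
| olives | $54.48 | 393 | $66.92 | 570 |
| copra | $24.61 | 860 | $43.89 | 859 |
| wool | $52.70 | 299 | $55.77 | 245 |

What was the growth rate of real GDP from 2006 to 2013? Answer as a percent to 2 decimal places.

Real GDP 2006 = Nominal GDP 2006 = 44.66·834 + 54.48·393 + 24.61·860 + 52.70·299 = 95578.98.
Real GDP 2013 (at 2006 prices) = 44.66·530 + 54.48·570 + 24.61·859 + 52.70·245 = 88774.89.
Real growth = 88774.89/95578.98 − 1 = -0.0712.

-7.12%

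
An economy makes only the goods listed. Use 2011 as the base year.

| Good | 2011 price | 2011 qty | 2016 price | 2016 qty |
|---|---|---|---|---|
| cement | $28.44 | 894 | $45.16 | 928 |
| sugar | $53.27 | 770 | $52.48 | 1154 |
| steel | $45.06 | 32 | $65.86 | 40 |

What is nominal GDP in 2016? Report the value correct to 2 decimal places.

$105104.80

Nominal GDP 2016 = Σ (p_2016 × q_2016) = 45.16·928 + 52.48·1154 + 65.86·40 = 105104.80.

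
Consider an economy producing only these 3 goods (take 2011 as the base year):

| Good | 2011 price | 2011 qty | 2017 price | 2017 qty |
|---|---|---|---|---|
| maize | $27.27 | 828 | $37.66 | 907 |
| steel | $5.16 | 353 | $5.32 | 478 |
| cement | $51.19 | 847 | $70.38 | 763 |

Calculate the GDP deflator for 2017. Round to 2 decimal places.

Nominal GDP 2017 = 37.66·907 + 5.32·478 + 70.38·763 = 90400.52.
Real GDP 2017 (at 2011 prices) = 27.27·907 + 5.16·478 + 51.19·763 = 66258.34.
Deflator = Nominal/Real × 100 = 90400.52/66258.34 × 100 = 136.436.

136.44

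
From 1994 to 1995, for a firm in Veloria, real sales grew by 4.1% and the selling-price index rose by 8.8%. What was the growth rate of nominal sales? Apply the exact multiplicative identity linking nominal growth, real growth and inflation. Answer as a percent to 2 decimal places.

13.26%

(1 + g_nom) = (1 + g_real)(1 + π) = 1.0410 × 1.0880 = 1.13261.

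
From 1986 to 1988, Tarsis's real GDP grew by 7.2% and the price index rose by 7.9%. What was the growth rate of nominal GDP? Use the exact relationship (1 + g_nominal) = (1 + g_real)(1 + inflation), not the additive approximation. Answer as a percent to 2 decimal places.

(1 + g_nom) = (1 + g_real)(1 + π) = 1.0720 × 1.0790 = 1.15669.

15.67%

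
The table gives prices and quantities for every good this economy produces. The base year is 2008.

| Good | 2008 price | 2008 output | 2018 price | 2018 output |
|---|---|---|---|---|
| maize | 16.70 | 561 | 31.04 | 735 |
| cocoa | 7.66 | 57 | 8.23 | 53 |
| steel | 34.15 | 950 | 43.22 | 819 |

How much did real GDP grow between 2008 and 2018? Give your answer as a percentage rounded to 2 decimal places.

Real GDP 2008 = Nominal GDP 2008 = 16.70·561 + 7.66·57 + 34.15·950 = 42247.82.
Real GDP 2018 (at 2008 prices) = 16.70·735 + 7.66·53 + 34.15·819 = 40649.33.
Real growth = 40649.33/42247.82 − 1 = -0.0378.

-3.78%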